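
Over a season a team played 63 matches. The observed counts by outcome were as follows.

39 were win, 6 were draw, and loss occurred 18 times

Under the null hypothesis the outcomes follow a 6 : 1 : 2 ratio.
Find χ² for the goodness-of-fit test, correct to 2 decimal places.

Ratio total = 9. Expected counts: 63×6/9 = 42, 63×1/9 = 7, 63×2/9 = 14.
win: (39 − 42)²/42 = 9/42 = 0.214
draw: (6 − 7)²/7 = 1/7 = 0.143
loss: (18 − 14)²/14 = 16/14 = 1.143
Sum = 1.50

1.50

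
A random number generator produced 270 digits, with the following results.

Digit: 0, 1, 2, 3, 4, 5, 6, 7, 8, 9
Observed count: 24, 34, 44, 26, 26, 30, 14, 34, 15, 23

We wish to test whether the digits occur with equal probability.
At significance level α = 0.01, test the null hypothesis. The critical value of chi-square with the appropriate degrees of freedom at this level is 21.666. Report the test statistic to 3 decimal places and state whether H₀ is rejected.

27.259; reject

Expected count for each of the 10 categories: 270/10 = 27.
0: (24 − 27)²/27 = 9/27 = 0.3333
1: (34 − 27)²/27 = 49/27 = 1.8148
2: (44 − 27)²/27 = 289/27 = 10.7037
3: (26 − 27)²/27 = 1/27 = 0.0370
4: (26 − 27)²/27 = 1/27 = 0.0370
5: (30 − 27)²/27 = 9/27 = 0.3333
6: (14 − 27)²/27 = 169/27 = 6.2593
7: (34 − 27)²/27 = 49/27 = 1.8148
8: (15 − 27)²/27 = 144/27 = 5.3333
9: (23 − 27)²/27 = 16/27 = 0.5926
Sum = 27.259
df = 9. Since 27.259 > 21.666, we reject H₀.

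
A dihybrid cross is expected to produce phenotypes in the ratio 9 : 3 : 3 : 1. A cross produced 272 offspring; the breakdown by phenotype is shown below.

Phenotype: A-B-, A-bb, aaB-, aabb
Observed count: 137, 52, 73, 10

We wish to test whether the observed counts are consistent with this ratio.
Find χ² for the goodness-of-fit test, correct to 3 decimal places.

Ratio total = 16. Expected counts: 272×9/16 = 153, 272×3/16 = 51, 272×3/16 = 51, 272×1/16 = 17.
χ² = (137−153)²/153 + (52−51)²/51 + (73−51)²/51 + (10−17)²/17
   = 1.6732 + 0.0196 + 9.4902 + 2.8824
Sum = 14.065

14.065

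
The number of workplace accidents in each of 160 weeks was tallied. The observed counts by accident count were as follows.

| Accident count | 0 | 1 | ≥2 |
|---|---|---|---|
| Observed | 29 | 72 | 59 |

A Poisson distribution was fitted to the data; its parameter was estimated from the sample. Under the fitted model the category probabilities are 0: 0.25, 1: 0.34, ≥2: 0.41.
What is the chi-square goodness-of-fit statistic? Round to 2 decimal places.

9.38

Expected counts E_i = n·p_i: 160×0.25 = 40, 160×0.34 = 54.4, 160×0.41 = 65.6.
cat         O        E   (O−E)²/E
0          29       40      3.025
1          72     54.4      5.694
≥2         59     65.6      0.664
Sum = 9.38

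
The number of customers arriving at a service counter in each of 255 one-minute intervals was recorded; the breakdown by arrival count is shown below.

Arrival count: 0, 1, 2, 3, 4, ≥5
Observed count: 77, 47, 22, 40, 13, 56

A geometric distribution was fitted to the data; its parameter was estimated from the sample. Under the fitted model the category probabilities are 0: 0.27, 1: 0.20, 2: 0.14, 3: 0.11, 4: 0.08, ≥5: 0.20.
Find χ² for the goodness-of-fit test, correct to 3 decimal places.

Expected counts E_i = n·p_i: 255×0.27 = 68.85, 255×0.20 = 51, 255×0.14 = 35.7, 255×0.11 = 28.05, 255×0.08 = 20.4, 255×0.20 = 51.
χ² = (77−68.85)²/68.85 + (47−51)²/51 + (22−35.7)²/35.7 + (40−28.05)²/28.05 + (13−20.4)²/20.4 + (56−51)²/51
   = 0.9647 + 0.3137 + 5.2574 + 5.0910 + 2.6843 + 0.4902
Sum = 14.801

14.801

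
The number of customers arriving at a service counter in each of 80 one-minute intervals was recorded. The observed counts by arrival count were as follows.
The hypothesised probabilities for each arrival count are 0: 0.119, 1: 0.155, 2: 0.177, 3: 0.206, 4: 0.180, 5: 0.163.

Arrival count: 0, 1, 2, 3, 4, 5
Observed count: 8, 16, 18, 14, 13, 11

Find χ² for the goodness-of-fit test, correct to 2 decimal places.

3.16

Expected counts E_i = n·p_i: 80×0.119 = 9.52, 80×0.155 = 12.4, 80×0.177 = 14.16, 80×0.206 = 16.48, 80×0.180 = 14.4, 80×0.163 = 13.04.
χ² = (8−9.52)²/9.52 + (16−12.4)²/12.4 + (18−14.16)²/14.16 + (14−16.48)²/16.48 + (13−14.4)²/14.4 + (11−13.04)²/13.04
   = 0.243 + 1.045 + 1.041 + 0.373 + 0.136 + 0.319
Sum = 3.16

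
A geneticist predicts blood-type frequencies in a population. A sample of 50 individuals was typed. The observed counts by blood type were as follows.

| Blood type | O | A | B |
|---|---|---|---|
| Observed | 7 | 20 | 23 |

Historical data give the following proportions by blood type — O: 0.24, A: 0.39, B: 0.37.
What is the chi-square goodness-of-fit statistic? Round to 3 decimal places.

Expected counts E_i = n·p_i: 50×0.24 = 12, 50×0.39 = 19.5, 50×0.37 = 18.5.
cat         O        E   (O−E)²/E
O           7       12     2.0833
A          20     19.5     0.0128
B          23     18.5     1.0946
Sum = 3.191

3.191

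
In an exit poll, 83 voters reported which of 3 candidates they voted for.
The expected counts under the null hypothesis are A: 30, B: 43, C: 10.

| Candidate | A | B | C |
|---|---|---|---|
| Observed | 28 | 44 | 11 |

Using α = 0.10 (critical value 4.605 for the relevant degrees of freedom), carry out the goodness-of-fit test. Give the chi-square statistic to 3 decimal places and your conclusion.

cat         O        E   (O−E)²/E
A          28       30     0.1333
B          44       43     0.0233
C          11       10     0.1000
Sum = 0.257
df = 2. Since 0.257 < 4.605, we do not reject H₀.

0.257; do not reject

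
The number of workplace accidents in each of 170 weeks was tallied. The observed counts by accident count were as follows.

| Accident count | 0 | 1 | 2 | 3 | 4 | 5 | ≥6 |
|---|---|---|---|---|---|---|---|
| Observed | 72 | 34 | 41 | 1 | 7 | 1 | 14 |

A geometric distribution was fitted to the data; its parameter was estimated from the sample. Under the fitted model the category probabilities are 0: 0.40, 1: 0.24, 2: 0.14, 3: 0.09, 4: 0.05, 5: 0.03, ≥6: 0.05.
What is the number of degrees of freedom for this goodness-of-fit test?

5

There are k = 7 categories and 1 parameter estimated from the data, so df = 7 − 1 − 1 = 5.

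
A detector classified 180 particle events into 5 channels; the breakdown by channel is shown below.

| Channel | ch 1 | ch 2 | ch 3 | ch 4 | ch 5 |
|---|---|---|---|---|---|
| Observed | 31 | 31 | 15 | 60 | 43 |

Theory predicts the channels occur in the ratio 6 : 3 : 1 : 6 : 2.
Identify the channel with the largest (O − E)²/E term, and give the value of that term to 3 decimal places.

ch 5, 26.450

Ratio total = 18. Expected counts: 180×6/18 = 60, 180×3/18 = 30, 180×1/18 = 10, 180×6/18 = 60, 180×2/18 = 20.
ch 1: (31 − 60)²/60 = 841/60 = 14.0167
ch 2: (31 − 30)²/30 = 1/30 = 0.0333
ch 3: (15 − 10)²/10 = 25/10 = 2.5000
ch 4: (60 − 60)²/60 = 0/60 = 0.0000
ch 5: (43 − 20)²/20 = 529/20 = 26.4500
The largest term is for ch 5: 26.450.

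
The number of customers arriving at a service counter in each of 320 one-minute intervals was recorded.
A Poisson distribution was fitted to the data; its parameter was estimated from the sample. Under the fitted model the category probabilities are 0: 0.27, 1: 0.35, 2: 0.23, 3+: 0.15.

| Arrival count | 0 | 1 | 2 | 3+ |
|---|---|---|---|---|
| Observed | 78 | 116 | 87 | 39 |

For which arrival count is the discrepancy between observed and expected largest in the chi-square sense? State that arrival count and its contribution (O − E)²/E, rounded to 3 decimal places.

2, 2.440

Expected counts E_i = n·p_i: 320×0.27 = 86.4, 320×0.35 = 112, 320×0.23 = 73.6, 320×0.15 = 48.
0: (78 − 86.4)²/86.4 = 70.56/86.4 = 0.8167
1: (116 − 112)²/112 = 16/112 = 0.1429
2: (87 − 73.6)²/73.6 = 179.56/73.6 = 2.4397
3+: (39 − 48)²/48 = 81/48 = 1.6875
The largest term is for 2: 2.440.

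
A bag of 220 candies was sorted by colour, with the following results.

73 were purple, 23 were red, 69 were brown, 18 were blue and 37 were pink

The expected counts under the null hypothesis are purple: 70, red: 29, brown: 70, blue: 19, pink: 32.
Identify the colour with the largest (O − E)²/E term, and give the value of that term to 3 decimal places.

red, 1.241

χ² = (73−70)²/70 + (23−29)²/29 + (69−70)²/70 + (18−19)²/19 + (37−32)²/32
   = 0.1286 + 1.2414 + 0.0143 + 0.0526 + 0.7813
The largest term is for red: 1.241.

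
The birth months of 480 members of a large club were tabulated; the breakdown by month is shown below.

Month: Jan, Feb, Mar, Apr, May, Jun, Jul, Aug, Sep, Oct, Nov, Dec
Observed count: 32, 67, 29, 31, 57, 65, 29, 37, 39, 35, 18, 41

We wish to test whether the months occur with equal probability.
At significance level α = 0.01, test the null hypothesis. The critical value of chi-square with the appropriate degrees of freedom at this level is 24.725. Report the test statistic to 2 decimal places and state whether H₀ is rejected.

Under H₀ each category has probability 1/12, so each expected count is 480/12 = 40.
cat         O        E   (O−E)²/E
Jan        32       40      1.600
Feb        67       40     18.225
Mar        29       40      3.025
Apr        31       40      2.025
May        57       40      7.225
Jun        65       40     15.625
Jul        29       40      3.025
Aug        37       40      0.225
Sep        39       40      0.025
Oct        35       40      0.625
Nov        18       40     12.100
Dec        41       40      0.025
Sum = 63.75
df = 11. Since 63.75 > 24.725, we reject H₀.

63.75; reject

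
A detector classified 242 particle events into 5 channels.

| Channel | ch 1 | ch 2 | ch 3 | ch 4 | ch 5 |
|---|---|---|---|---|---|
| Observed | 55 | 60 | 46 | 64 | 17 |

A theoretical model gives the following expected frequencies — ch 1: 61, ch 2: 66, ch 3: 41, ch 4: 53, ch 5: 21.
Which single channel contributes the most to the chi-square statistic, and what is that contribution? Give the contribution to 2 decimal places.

ch 4, 2.28

ch 1: (55 − 61)²/61 = 36/61 = 0.590
ch 2: (60 − 66)²/66 = 36/66 = 0.545
ch 3: (46 − 41)²/41 = 25/41 = 0.610
ch 4: (64 − 53)²/53 = 121/53 = 2.283
ch 5: (17 − 21)²/21 = 16/21 = 0.762
The largest term is for ch 4: 2.28.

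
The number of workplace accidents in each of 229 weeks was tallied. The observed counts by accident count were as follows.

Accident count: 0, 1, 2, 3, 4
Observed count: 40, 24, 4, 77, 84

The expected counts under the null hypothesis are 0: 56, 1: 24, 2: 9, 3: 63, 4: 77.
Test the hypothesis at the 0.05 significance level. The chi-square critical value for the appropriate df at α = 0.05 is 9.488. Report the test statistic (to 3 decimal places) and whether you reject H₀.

χ² = (40−56)²/56 + (24−24)²/24 + (4−9)²/9 + (77−63)²/63 + (84−77)²/77
   = 4.5714 + 0.0000 + 2.7778 + 3.1111 + 0.6364
Sum = 11.097
df = 4. Since 11.097 > 9.488, we reject H₀.

11.097; reject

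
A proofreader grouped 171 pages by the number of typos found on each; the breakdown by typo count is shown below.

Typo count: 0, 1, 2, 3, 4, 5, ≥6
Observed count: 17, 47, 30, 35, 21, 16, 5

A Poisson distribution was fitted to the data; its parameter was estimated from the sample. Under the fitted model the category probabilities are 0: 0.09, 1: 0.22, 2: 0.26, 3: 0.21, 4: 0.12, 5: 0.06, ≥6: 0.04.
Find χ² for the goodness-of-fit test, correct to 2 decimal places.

Expected counts E_i = n·p_i: 171×0.09 = 15.39, 171×0.22 = 37.62, 171×0.26 = 44.46, 171×0.21 = 35.91, 171×0.12 = 20.52, 171×0.06 = 10.26, 171×0.04 = 6.84.
cat         O        E   (O−E)²/E
0          17    15.39      0.168
1          47    37.62      2.339
2          30    44.46      4.703
3          35    35.91      0.023
4          21    20.52      0.011
5          16    10.26      3.211
≥6          5     6.84      0.495
Sum = 10.95

10.95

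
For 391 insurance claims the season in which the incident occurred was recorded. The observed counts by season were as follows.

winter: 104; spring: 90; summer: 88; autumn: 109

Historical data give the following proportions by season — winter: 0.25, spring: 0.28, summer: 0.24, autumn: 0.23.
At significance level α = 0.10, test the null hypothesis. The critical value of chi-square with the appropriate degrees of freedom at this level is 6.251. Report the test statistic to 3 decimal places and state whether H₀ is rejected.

Expected counts E_i = n·p_i: 391×0.25 = 97.75, 391×0.28 = 109.48, 391×0.24 = 93.84, 391×0.23 = 89.93.
cat         O        E   (O−E)²/E
winter    104    97.75     0.3996
spring     90   109.48     3.4661
summer     88    93.84     0.3634
autumn    109    89.93     4.0439
Sum = 8.273
df = 3. Since 8.273 > 6.251, we reject H₀.

8.273; reject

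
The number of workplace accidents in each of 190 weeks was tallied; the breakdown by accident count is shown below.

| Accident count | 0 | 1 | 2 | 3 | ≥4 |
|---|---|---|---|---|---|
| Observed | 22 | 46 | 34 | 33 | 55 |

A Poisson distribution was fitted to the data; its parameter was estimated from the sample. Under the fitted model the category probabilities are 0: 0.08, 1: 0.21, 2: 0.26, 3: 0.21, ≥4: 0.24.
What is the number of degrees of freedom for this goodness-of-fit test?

3

There are k = 5 categories and 1 parameter estimated from the data, so df = 5 − 1 − 1 = 3.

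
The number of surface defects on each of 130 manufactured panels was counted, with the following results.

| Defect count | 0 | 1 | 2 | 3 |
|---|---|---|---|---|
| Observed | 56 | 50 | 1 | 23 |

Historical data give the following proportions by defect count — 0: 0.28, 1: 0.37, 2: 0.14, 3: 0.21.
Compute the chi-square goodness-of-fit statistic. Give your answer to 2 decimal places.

Expected counts E_i = n·p_i: 130×0.28 = 36.4, 130×0.37 = 48.1, 130×0.14 = 18.2, 130×0.21 = 27.3.
cat         O        E   (O−E)²/E
0          56     36.4     10.554
1          50     48.1      0.075
2           1     18.2     16.255
3          23     27.3      0.677
Sum = 27.56

27.56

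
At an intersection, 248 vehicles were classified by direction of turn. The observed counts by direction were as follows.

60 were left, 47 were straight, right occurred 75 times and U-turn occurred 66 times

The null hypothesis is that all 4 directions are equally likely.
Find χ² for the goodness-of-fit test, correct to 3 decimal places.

Under H₀ each category has probability 1/4, so each expected count is 248/4 = 62.
left: (60 − 62)²/62 = 4/62 = 0.0645
straight: (47 − 62)²/62 = 225/62 = 3.6290
right: (75 − 62)²/62 = 169/62 = 2.7258
U-turn: (66 − 62)²/62 = 16/62 = 0.2581
Sum = 6.677

6.677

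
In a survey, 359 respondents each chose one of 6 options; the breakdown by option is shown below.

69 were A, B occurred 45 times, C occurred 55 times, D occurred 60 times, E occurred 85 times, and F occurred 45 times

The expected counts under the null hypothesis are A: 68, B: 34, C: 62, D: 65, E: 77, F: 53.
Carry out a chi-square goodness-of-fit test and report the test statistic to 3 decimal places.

cat         O        E   (O−E)²/E
A          69       68     0.0147
B          45       34     3.5588
C          55       62     0.7903
D          60       65     0.3846
E          85       77     0.8312
F          45       53     1.2075
Sum = 6.787

6.787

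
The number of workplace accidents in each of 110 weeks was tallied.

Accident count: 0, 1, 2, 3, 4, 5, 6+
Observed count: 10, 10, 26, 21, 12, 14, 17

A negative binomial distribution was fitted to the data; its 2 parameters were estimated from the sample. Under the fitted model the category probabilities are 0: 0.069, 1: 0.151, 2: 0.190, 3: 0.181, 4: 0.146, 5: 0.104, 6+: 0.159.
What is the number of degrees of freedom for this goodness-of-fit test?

There are k = 7 categories and 2 parameters estimated from the data, so df = 7 − 1 − 2 = 4.

4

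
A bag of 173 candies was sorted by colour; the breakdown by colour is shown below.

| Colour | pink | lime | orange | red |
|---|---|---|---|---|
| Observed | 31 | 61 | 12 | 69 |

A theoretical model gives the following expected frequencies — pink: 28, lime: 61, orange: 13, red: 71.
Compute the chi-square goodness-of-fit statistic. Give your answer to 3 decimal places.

0.455

χ² = (31−28)²/28 + (61−61)²/61 + (12−13)²/13 + (69−71)²/71
   = 0.3214 + 0.0000 + 0.0769 + 0.0563
Sum = 0.455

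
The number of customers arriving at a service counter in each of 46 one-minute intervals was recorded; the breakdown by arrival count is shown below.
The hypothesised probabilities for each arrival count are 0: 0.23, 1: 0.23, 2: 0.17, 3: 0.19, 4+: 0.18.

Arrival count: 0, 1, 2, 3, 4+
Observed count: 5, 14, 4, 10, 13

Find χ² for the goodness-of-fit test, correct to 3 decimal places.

8.787

Expected counts E_i = n·p_i: 46×0.23 = 10.58, 46×0.23 = 10.58, 46×0.17 = 7.82, 46×0.19 = 8.74, 46×0.18 = 8.28.
0: (5 − 10.58)²/10.58 = 31.1364/10.58 = 2.9429
1: (14 − 10.58)²/10.58 = 11.6964/10.58 = 1.1055
2: (4 − 7.82)²/7.82 = 14.5924/7.82 = 1.8660
3: (10 − 8.74)²/8.74 = 1.5876/8.74 = 0.1816
4+: (13 − 8.28)²/8.28 = 22.2784/8.28 = 2.6906
Sum = 8.787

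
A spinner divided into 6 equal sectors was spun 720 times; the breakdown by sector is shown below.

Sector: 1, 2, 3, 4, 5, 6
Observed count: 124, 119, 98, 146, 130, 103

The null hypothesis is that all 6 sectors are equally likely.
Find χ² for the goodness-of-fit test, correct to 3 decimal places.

Expected count for each of the 6 categories: 720/6 = 120.
χ² = (124−120)²/120 + (119−120)²/120 + (98−120)²/120 + (146−120)²/120 + (130−120)²/120 + (103−120)²/120
   = 0.1333 + 0.0083 + 4.0333 + 5.6333 + 0.8333 + 2.4083
Sum = 13.050

13.050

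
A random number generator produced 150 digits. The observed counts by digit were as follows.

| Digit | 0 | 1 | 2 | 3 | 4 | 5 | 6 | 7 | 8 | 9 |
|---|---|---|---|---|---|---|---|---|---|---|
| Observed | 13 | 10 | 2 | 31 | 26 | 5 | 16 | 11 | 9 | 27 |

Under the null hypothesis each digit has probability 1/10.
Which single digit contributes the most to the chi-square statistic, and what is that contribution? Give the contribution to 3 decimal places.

3, 17.067

Expected count for each of the 10 categories: 150/10 = 15.
χ² = (13−15)²/15 + (10−15)²/15 + (2−15)²/15 + (31−15)²/15 + (26−15)²/15 + (5−15)²/15 + (16−15)²/15 + (11−15)²/15 + (9−15)²/15 + (27−15)²/15
   = 0.2667 + 1.6667 + 11.2667 + 17.0667 + 8.0667 + 6.6667 + 0.0667 + 1.0667 + 2.4000 + 9.6000
The largest term is for 3: 17.067.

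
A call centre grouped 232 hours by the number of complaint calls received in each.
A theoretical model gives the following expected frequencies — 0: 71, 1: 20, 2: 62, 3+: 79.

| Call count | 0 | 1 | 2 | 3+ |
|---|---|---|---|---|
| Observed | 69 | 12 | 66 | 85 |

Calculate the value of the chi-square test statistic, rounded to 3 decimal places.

3.970

cat         O        E   (O−E)²/E
0          69       71     0.0563
1          12       20     3.2000
2          66       62     0.2581
3+         85       79     0.4557
Sum = 3.970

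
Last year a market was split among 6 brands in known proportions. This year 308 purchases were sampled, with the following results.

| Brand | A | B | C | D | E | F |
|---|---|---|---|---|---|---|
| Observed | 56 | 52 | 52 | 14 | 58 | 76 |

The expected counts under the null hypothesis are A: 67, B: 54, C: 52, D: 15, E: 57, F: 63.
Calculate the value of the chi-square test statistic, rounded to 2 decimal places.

χ² = (56−67)²/67 + (52−54)²/54 + (52−52)²/52 + (14−15)²/15 + (58−57)²/57 + (76−63)²/63
   = 1.806 + 0.074 + 0.000 + 0.067 + 0.018 + 2.683
Sum = 4.65

4.65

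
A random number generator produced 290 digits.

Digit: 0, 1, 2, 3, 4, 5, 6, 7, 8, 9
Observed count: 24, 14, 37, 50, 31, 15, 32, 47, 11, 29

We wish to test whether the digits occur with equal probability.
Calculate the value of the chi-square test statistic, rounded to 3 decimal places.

55.586

Expected count for each of the 10 categories: 290/10 = 29.
cat         O        E   (O−E)²/E
0          24       29     0.8621
1          14       29     7.7586
2          37       29     2.2069
3          50       29    15.2069
4          31       29     0.1379
5          15       29     6.7586
6          32       29     0.3103
7          47       29    11.1724
8          11       29    11.1724
9          29       29     0.0000
Sum = 55.586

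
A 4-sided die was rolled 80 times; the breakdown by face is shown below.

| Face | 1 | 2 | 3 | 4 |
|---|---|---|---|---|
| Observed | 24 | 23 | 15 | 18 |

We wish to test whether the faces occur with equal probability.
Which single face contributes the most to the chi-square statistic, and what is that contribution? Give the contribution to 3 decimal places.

3, 1.250

Expected count for each of the 4 categories: 80/4 = 20.
cat         O        E   (O−E)²/E
1          24       20     0.8000
2          23       20     0.4500
3          15       20     1.2500
4          18       20     0.2000
The largest term is for 3: 1.250.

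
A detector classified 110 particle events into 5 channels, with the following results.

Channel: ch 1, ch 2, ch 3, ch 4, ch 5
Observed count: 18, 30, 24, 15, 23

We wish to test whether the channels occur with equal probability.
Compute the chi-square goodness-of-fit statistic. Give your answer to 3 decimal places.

6.091

Under H₀ each category has probability 1/5, so each expected count is 110/5 = 22.
cat         O        E   (O−E)²/E
ch 1       18       22     0.7273
ch 2       30       22     2.9091
ch 3       24       22     0.1818
ch 4       15       22     2.2273
ch 5       23       22     0.0455
Sum = 6.091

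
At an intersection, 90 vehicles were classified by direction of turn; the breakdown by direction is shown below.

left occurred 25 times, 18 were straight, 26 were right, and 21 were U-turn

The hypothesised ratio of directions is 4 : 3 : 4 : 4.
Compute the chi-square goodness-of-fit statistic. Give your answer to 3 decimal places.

0.583

Ratio total = 15. Expected counts: 90×4/15 = 24, 90×3/15 = 18, 90×4/15 = 24, 90×4/15 = 24.
cat           O        E   (O−E)²/E
left         25       24     0.0417
straight     18       18     0.0000
right        26       24     0.1667
U-turn       21       24     0.3750
Sum = 0.583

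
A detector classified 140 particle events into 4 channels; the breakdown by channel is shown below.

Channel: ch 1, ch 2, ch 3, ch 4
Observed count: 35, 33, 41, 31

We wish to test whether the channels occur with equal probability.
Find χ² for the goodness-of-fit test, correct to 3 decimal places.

Expected count for each of the 4 categories: 140/4 = 35.
ch 1: (35 − 35)²/35 = 0/35 = 0.0000
ch 2: (33 − 35)²/35 = 4/35 = 0.1143
ch 3: (41 − 35)²/35 = 36/35 = 1.0286
ch 4: (31 − 35)²/35 = 16/35 = 0.4571
Sum = 1.600

1.600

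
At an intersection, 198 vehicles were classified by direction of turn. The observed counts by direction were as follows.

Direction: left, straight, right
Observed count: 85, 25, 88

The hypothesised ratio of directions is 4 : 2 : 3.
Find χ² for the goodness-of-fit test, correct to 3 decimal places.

15.640

Ratio total = 9. Expected counts: 198×4/9 = 88, 198×2/9 = 44, 198×3/9 = 66.
χ² = (85−88)²/88 + (25−44)²/44 + (88−66)²/66
   = 0.1023 + 8.2045 + 7.3333
Sum = 15.640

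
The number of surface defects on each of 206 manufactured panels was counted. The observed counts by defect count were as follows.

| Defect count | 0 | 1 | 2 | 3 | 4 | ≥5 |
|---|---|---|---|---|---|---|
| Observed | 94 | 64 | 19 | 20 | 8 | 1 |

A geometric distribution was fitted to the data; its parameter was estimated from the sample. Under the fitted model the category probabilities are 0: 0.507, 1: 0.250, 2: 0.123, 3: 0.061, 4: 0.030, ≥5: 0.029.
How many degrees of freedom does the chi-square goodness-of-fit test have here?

4

There are k = 6 categories and 1 parameter estimated from the data, so df = 6 − 1 − 1 = 4.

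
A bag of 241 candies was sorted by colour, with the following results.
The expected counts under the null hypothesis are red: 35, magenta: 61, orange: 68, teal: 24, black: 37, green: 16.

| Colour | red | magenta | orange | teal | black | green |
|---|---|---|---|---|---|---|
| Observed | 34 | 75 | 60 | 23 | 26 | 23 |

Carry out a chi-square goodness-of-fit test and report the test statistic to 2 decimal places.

10.56

χ² = (34−35)²/35 + (75−61)²/61 + (60−68)²/68 + (23−24)²/24 + (26−37)²/37 + (23−16)²/16
   = 0.029 + 3.213 + 0.941 + 0.042 + 3.270 + 3.063
Sum = 10.56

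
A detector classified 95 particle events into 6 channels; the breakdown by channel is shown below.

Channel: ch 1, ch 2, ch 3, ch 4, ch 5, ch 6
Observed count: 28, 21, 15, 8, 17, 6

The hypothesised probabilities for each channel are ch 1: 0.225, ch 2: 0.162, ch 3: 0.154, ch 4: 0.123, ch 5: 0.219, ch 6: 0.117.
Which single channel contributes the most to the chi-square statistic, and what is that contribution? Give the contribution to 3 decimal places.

Expected counts E_i = n·p_i: 95×0.225 = 21.375, 95×0.162 = 15.39, 95×0.154 = 14.63, 95×0.123 = 11.685, 95×0.219 = 20.805, 95×0.117 = 11.115.
cat         O        E   (O−E)²/E
ch 1       28   21.375     2.0534
ch 2       21    15.39     2.0450
ch 3       15    14.63     0.0094
ch 4        8   11.685     1.1621
ch 5       17   20.805     0.6959
ch 6        6   11.115     2.3539
The largest term is for ch 6: 2.354.

ch 6, 2.354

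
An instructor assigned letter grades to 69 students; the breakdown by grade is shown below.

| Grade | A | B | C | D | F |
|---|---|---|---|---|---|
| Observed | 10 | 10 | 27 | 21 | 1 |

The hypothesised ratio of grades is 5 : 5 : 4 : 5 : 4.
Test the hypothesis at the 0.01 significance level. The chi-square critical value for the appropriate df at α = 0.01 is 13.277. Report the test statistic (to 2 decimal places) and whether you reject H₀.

Ratio total = 23. Expected counts: 69×5/23 = 15, 69×5/23 = 15, 69×4/23 = 12, 69×5/23 = 15, 69×4/23 = 12.
χ² = (10−15)²/15 + (10−15)²/15 + (27−12)²/12 + (21−15)²/15 + (1−12)²/12
   = 1.667 + 1.667 + 18.750 + 2.400 + 10.083
Sum = 34.57
df = 4. Since 34.57 > 13.277, we reject H₀.

34.57; reject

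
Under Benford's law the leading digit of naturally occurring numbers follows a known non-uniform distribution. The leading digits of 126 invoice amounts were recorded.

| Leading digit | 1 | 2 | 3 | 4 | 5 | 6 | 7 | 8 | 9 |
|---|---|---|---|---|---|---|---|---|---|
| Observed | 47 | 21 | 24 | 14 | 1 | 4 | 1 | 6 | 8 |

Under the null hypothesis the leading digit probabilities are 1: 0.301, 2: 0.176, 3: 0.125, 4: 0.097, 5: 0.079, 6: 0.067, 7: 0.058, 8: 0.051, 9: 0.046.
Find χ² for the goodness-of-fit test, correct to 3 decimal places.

23.516

Expected counts E_i = n·p_i: 126×0.301 = 37.926, 126×0.176 = 22.176, 126×0.125 = 15.75, 126×0.097 = 12.222, 126×0.079 = 9.954, 126×0.067 = 8.442, 126×0.058 = 7.308, 126×0.051 = 6.426, 126×0.046 = 5.796.
cat         O        E   (O−E)²/E
1          47   37.926     2.1710
2          21   22.176     0.0624
3          24    15.75     4.3214
4          14   12.222     0.2587
5           1    9.954     8.0545
6           4    8.442     2.3373
7           1    7.308     5.4448
8           6    6.426     0.0282
9           8    5.796     0.8381
Sum = 23.516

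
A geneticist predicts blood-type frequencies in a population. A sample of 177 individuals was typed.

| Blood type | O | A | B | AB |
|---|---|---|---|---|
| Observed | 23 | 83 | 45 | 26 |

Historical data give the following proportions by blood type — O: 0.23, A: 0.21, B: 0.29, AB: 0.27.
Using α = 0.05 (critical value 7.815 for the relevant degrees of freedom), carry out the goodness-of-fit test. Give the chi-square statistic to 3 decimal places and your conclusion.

Expected counts E_i = n·p_i: 177×0.23 = 40.71, 177×0.21 = 37.17, 177×0.29 = 51.33, 177×0.27 = 47.79.
χ² = (23−40.71)²/40.71 + (83−37.17)²/37.17 + (45−51.33)²/51.33 + (26−47.79)²/47.79
   = 7.7044 + 56.5076 + 0.7806 + 9.9352
Sum = 74.928
df = 3. Since 74.928 > 7.815, we reject H₀.

74.928; reject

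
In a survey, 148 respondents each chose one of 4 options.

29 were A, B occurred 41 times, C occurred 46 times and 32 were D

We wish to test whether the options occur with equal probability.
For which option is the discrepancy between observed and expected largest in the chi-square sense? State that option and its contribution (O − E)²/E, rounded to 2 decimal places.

Under H₀ each category has probability 1/4, so each expected count is 148/4 = 37.
A: (29 − 37)²/37 = 64/37 = 1.730
B: (41 − 37)²/37 = 16/37 = 0.432
C: (46 − 37)²/37 = 81/37 = 2.189
D: (32 − 37)²/37 = 25/37 = 0.676
The largest term is for C: 2.19.

C, 2.19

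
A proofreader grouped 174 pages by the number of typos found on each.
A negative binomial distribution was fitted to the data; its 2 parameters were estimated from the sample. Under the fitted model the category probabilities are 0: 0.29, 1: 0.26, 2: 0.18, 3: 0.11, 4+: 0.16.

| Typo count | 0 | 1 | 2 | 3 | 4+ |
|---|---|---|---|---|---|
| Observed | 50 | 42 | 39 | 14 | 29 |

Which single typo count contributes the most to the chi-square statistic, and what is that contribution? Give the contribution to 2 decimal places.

Expected counts E_i = n·p_i: 174×0.29 = 50.46, 174×0.26 = 45.24, 174×0.18 = 31.32, 174×0.11 = 19.14, 174×0.16 = 27.84.
cat         O        E   (O−E)²/E
0          50    50.46      0.004
1          42    45.24      0.232
2          39    31.32      1.883
3          14    19.14      1.380
4+         29    27.84      0.048
The largest term is for 2: 1.88.

2, 1.88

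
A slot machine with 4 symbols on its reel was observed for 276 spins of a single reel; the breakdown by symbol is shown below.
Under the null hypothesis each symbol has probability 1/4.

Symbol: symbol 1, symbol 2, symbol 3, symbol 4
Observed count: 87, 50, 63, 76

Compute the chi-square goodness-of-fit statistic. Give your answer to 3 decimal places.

Expected count for each of the 4 categories: 276/4 = 69.
χ² = (87−69)²/69 + (50−69)²/69 + (63−69)²/69 + (76−69)²/69
   = 4.6957 + 5.2319 + 0.5217 + 0.7101
Sum = 11.159

11.159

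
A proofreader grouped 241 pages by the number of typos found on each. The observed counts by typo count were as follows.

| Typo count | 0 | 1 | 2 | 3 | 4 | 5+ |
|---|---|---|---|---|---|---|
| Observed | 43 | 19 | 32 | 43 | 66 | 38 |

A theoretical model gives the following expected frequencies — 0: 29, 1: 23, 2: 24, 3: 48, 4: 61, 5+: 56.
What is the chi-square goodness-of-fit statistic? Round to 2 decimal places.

0: (43 − 29)²/29 = 196/29 = 6.759
1: (19 − 23)²/23 = 16/23 = 0.696
2: (32 − 24)²/24 = 64/24 = 2.667
3: (43 − 48)²/48 = 25/48 = 0.521
4: (66 − 61)²/61 = 25/61 = 0.410
5+: (38 − 56)²/56 = 324/56 = 5.786
Sum = 16.84

16.84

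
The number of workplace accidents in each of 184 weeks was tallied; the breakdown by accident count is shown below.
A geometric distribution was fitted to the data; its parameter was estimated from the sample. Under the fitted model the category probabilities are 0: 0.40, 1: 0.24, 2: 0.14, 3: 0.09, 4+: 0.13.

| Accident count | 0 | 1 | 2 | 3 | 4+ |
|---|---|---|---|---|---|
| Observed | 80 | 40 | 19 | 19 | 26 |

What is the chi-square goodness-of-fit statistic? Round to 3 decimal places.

3.263

Expected counts E_i = n·p_i: 184×0.40 = 73.6, 184×0.24 = 44.16, 184×0.14 = 25.76, 184×0.09 = 16.56, 184×0.13 = 23.92.
0: (80 − 73.6)²/73.6 = 40.96/73.6 = 0.5565
1: (40 − 44.16)²/44.16 = 17.3056/44.16 = 0.3919
2: (19 − 25.76)²/25.76 = 45.6976/25.76 = 1.7740
3: (19 − 16.56)²/16.56 = 5.9536/16.56 = 0.3595
4+: (26 − 23.92)²/23.92 = 4.3264/23.92 = 0.1809
Sum = 3.263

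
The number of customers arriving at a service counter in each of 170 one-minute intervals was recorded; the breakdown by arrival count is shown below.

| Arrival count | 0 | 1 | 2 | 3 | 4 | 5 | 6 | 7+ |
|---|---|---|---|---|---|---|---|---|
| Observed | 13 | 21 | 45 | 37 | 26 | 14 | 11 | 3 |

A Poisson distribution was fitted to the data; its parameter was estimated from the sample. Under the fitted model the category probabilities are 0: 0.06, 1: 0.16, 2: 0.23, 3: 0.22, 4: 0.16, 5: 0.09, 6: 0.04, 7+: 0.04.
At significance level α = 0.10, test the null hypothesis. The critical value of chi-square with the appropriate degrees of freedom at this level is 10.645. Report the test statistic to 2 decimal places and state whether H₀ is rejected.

Expected counts E_i = n·p_i: 170×0.06 = 10.2, 170×0.16 = 27.2, 170×0.23 = 39.1, 170×0.22 = 37.4, 170×0.16 = 27.2, 170×0.09 = 15.3, 170×0.04 = 6.8, 170×0.04 = 6.8.
cat         O        E   (O−E)²/E
0          13     10.2      0.769
1          21     27.2      1.413
2          45     39.1      0.890
3          37     37.4      0.004
4          26     27.2      0.053
5          14     15.3      0.110
6          11      6.8      2.594
7+          3      6.8      2.124
Sum = 7.96
df = 6. Since 7.96 < 10.645, we do not reject H₀.

7.96; do not reject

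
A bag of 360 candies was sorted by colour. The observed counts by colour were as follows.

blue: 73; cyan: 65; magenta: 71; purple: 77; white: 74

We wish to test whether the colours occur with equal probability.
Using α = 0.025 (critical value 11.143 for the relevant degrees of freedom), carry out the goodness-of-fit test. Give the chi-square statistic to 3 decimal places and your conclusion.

Under H₀ each category has probability 1/5, so each expected count is 360/5 = 72.
blue: (73 − 72)²/72 = 1/72 = 0.0139
cyan: (65 − 72)²/72 = 49/72 = 0.6806
magenta: (71 − 72)²/72 = 1/72 = 0.0139
purple: (77 − 72)²/72 = 25/72 = 0.3472
white: (74 − 72)²/72 = 4/72 = 0.0556
Sum = 1.111
df = 4. Since 1.111 < 11.143, we do not reject H₀.

1.111; do not reject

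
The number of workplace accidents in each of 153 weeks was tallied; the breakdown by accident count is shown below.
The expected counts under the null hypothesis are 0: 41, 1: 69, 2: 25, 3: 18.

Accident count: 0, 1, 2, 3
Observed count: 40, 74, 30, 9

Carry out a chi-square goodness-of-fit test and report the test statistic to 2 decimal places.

5.89

cat         O        E   (O−E)²/E
0          40       41      0.024
1          74       69      0.362
2          30       25      1.000
3           9       18      4.500
Sum = 5.89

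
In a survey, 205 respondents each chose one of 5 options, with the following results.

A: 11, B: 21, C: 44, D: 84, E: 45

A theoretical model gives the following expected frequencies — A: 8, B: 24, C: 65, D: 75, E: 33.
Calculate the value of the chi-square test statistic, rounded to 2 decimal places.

χ² = (11−8)²/8 + (21−24)²/24 + (44−65)²/65 + (84−75)²/75 + (45−33)²/33
   = 1.125 + 0.375 + 6.785 + 1.080 + 4.364
Sum = 13.73

13.73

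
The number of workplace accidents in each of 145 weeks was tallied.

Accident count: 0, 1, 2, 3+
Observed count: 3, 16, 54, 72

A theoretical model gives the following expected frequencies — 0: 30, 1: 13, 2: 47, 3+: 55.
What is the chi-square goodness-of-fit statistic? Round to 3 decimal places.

31.289

cat         O        E   (O−E)²/E
0           3       30    24.3000
1          16       13     0.6923
2          54       47     1.0426
3+         72       55     5.2545
Sum = 31.289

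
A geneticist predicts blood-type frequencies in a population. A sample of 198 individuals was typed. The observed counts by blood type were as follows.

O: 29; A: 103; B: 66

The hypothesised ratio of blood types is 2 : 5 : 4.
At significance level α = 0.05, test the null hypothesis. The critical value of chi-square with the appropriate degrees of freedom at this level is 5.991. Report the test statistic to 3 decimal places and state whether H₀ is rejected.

3.739; do not reject

Ratio total = 11. Expected counts: 198×2/11 = 36, 198×5/11 = 90, 198×4/11 = 72.
χ² = (29−36)²/36 + (103−90)²/90 + (66−72)²/72
   = 1.3611 + 1.8778 + 0.5000
Sum = 3.739
df = 2. Since 3.739 < 5.991, we do not reject H₀.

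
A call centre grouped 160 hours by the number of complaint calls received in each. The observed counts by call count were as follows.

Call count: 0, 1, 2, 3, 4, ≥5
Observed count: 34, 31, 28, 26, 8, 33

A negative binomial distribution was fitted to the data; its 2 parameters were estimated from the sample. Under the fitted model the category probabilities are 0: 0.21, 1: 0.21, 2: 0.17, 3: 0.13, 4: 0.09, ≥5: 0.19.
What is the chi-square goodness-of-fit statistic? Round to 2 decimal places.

Expected counts E_i = n·p_i: 160×0.21 = 33.6, 160×0.21 = 33.6, 160×0.17 = 27.2, 160×0.13 = 20.8, 160×0.09 = 14.4, 160×0.19 = 30.4.
cat         O        E   (O−E)²/E
0          34     33.6      0.005
1          31     33.6      0.201
2          28     27.2      0.024
3          26     20.8      1.300
4           8     14.4      2.844
≥5         33     30.4      0.222
Sum = 4.60

4.60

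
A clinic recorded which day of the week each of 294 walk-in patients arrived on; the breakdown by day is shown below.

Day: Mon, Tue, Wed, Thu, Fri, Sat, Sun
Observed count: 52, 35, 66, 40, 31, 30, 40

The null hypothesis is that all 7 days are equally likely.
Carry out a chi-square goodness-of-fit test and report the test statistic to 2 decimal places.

23.76

Expected count for each of the 7 categories: 294/7 = 42.
Mon: (52 − 42)²/42 = 100/42 = 2.381
Tue: (35 − 42)²/42 = 49/42 = 1.167
Wed: (66 − 42)²/42 = 576/42 = 13.714
Thu: (40 − 42)²/42 = 4/42 = 0.095
Fri: (31 − 42)²/42 = 121/42 = 2.881
Sat: (30 − 42)²/42 = 144/42 = 3.429
Sun: (40 − 42)²/42 = 4/42 = 0.095
Sum = 23.76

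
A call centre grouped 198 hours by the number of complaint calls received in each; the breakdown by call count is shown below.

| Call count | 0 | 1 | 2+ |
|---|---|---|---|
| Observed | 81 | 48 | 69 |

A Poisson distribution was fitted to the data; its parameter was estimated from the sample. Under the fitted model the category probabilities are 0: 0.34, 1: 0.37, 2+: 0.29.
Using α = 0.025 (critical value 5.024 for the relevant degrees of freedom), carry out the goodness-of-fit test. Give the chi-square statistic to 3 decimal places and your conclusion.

13.825; reject

Expected counts E_i = n·p_i: 198×0.34 = 67.32, 198×0.37 = 73.26, 198×0.29 = 57.42.
0: (81 − 67.32)²/67.32 = 187.1424/67.32 = 2.7799
1: (48 − 73.26)²/73.26 = 638.0676/73.26 = 8.7096
2+: (69 − 57.42)²/57.42 = 134.0964/57.42 = 2.3354
Sum = 13.825
df = 1. Since 13.825 > 5.024, we reject H₀.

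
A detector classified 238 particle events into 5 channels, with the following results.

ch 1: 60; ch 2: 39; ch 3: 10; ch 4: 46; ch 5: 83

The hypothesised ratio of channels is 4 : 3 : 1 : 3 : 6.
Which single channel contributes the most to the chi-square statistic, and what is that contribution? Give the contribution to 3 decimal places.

ch 3, 1.143

Ratio total = 17. Expected counts: 238×4/17 = 56, 238×3/17 = 42, 238×1/17 = 14, 238×3/17 = 42, 238×6/17 = 84.
ch 1: (60 − 56)²/56 = 16/56 = 0.2857
ch 2: (39 − 42)²/42 = 9/42 = 0.2143
ch 3: (10 − 14)²/14 = 16/14 = 1.1429
ch 4: (46 − 42)²/42 = 16/42 = 0.3810
ch 5: (83 − 84)²/84 = 1/84 = 0.0119
The largest term is for ch 3: 1.143.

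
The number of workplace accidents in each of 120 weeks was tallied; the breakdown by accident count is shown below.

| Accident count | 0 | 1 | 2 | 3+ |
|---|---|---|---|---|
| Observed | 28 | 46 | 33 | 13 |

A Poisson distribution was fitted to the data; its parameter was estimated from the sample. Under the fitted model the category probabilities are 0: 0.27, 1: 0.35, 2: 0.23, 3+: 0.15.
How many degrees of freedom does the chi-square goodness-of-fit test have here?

2

There are k = 4 categories and 1 parameter estimated from the data, so df = 4 − 1 − 1 = 2.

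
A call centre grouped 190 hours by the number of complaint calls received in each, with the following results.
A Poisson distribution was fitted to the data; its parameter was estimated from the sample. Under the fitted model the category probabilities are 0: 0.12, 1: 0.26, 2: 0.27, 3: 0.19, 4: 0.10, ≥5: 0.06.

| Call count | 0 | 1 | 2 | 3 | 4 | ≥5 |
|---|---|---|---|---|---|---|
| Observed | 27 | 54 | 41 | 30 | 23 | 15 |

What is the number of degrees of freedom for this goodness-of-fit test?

4

There are k = 6 categories and 1 parameter estimated from the data, so df = 6 − 1 − 1 = 4.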